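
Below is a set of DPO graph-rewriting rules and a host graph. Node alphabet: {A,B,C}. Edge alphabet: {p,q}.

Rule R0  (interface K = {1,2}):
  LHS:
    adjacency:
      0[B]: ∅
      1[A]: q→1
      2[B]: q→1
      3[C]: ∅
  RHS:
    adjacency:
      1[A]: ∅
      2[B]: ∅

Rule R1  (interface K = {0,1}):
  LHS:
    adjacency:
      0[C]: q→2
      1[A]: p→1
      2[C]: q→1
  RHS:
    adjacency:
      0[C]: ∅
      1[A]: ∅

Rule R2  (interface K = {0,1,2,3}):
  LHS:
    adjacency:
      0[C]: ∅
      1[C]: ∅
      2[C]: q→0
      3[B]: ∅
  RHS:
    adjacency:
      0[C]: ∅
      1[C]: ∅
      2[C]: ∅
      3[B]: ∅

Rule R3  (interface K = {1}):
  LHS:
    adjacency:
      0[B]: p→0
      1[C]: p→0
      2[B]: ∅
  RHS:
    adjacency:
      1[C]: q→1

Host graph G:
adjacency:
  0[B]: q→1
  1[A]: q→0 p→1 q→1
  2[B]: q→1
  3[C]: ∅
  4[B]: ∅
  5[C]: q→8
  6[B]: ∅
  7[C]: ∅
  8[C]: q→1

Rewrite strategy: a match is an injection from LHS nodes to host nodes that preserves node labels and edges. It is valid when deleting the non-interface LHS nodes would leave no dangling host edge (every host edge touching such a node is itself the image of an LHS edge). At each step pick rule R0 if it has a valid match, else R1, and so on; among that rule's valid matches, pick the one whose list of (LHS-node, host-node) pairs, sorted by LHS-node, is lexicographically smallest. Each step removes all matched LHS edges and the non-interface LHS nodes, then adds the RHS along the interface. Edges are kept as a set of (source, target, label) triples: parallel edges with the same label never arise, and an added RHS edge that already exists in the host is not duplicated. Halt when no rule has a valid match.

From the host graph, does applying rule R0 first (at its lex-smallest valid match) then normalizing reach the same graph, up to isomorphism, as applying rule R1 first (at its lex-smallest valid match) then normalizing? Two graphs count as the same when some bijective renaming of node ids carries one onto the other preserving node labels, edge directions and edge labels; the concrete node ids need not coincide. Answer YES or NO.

Answer: YES

Rewrite trace:
branch R0-first: apply at {0↦4, 1↦1, 2↦0, 3↦3} → |E|=5, then 1 more step(s) → NF |V|=6 |E|=2 V={0:B, 1:A, 2:B, 5:C, 6:B, 7:C} E=1-q->0 2-q->1
branch R1-first: apply at {0↦5, 1↦1, 2↦8} → |E|=4, then 1 more step(s) → NF |V|=6 |E|=2 V={0:B, 1:A, 2:B, 5:C, 6:B, 7:C} E=1-q->0 2-q->1
graphs isomorphic (equal up to label-preserving node renaming)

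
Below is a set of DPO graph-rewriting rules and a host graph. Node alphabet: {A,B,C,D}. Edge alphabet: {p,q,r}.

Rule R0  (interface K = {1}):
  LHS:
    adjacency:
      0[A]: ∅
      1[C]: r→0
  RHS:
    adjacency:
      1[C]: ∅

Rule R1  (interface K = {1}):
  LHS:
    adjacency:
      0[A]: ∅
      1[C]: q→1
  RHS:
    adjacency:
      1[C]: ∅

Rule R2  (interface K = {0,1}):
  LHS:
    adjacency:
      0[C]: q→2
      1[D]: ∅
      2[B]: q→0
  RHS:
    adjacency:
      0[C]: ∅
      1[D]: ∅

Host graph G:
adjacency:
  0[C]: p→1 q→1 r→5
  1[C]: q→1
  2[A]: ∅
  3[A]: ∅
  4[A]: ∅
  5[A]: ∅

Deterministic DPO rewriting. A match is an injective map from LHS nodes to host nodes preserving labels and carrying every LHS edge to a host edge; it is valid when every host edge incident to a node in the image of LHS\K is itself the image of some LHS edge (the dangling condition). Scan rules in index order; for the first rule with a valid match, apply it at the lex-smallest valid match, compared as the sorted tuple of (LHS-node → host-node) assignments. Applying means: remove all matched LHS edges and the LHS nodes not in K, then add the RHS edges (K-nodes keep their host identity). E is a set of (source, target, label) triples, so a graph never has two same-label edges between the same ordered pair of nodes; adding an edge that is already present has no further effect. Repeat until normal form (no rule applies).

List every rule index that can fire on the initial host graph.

R0: 1 valid match — {0↦5, 1↦0}
R1: 3 valid matches — {0↦2, 1↦1}, {0↦3, 1↦1}, {0↦4, 1↦1}
R2: no valid match — LHS pattern not found

Answer: [R0,R1]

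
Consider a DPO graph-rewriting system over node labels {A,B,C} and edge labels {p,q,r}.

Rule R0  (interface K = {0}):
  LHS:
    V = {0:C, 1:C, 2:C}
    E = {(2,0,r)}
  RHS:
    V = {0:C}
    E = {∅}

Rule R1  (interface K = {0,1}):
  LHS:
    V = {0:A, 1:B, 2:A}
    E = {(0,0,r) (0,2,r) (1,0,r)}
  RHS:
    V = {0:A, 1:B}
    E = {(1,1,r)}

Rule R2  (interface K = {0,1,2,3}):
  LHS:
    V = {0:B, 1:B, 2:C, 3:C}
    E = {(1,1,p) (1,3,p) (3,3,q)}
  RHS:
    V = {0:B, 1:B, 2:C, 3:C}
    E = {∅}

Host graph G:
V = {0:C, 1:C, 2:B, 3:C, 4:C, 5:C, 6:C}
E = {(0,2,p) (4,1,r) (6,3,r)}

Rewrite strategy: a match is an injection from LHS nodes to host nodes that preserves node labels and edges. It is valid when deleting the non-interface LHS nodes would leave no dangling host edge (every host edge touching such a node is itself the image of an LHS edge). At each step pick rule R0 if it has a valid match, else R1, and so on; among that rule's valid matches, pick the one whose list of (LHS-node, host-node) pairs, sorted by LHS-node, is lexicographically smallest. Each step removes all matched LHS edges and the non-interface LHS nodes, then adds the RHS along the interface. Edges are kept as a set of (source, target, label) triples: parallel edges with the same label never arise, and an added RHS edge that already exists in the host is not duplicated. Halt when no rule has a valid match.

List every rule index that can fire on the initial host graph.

R0: 2 valid matches — {0↦1, 1↦5, 2↦4}, {0↦3, 1↦5, 2↦6}
R1: no valid match — LHS pattern not found
R2: no valid match — LHS pattern not found

Answer: [R0]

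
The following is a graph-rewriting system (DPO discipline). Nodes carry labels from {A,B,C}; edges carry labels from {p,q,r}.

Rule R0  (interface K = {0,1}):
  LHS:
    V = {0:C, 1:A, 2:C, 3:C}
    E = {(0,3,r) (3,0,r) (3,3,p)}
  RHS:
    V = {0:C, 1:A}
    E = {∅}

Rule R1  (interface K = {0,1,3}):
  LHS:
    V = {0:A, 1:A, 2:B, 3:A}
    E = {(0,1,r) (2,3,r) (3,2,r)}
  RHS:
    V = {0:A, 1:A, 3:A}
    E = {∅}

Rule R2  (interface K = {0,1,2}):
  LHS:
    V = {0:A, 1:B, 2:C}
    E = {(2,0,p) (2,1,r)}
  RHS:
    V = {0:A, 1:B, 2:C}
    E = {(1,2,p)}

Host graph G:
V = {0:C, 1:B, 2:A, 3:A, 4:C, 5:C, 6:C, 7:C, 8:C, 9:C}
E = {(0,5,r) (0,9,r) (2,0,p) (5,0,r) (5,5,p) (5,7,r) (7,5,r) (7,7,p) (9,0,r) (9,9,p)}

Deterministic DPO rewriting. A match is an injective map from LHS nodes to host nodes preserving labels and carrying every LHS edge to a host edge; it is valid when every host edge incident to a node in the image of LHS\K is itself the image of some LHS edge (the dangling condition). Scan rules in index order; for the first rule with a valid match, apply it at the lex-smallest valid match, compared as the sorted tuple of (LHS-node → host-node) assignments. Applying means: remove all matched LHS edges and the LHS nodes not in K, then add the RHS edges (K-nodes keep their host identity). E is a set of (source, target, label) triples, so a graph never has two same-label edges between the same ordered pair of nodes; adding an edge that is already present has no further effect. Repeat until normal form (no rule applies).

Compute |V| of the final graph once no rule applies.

Answer: 4

Derivation:
[0] host  ⇒  10 nodes, 10 edges  {0-r->5 0-r->9 2-p->0 5-r->0 5-p->5 5-r->7 7-r->5 7-p->7 9-r->0 9-p->9}
[1] R0 @ {0↦0, 1↦2, 2↦4, 3↦9}  ⇒  8 nodes, 7 edges  {0-r->5 2-p->0 5-r->0 5-p->5 5-r->7 7-r->5 7-p->7}
[2] R0 @ {0↦5, 1↦2, 2↦6, 3↦7}  ⇒  6 nodes, 4 edges  {0-r->5 2-p->0 5-r->0 5-p->5}
[3] R0 @ {0↦0, 1↦2, 2↦8, 3↦5}  ⇒  4 nodes, 1 edges  {2-p->0}
final graph: no rule applies after step 3
NF nodes: {0:C, 1:B, 2:A, 3:A}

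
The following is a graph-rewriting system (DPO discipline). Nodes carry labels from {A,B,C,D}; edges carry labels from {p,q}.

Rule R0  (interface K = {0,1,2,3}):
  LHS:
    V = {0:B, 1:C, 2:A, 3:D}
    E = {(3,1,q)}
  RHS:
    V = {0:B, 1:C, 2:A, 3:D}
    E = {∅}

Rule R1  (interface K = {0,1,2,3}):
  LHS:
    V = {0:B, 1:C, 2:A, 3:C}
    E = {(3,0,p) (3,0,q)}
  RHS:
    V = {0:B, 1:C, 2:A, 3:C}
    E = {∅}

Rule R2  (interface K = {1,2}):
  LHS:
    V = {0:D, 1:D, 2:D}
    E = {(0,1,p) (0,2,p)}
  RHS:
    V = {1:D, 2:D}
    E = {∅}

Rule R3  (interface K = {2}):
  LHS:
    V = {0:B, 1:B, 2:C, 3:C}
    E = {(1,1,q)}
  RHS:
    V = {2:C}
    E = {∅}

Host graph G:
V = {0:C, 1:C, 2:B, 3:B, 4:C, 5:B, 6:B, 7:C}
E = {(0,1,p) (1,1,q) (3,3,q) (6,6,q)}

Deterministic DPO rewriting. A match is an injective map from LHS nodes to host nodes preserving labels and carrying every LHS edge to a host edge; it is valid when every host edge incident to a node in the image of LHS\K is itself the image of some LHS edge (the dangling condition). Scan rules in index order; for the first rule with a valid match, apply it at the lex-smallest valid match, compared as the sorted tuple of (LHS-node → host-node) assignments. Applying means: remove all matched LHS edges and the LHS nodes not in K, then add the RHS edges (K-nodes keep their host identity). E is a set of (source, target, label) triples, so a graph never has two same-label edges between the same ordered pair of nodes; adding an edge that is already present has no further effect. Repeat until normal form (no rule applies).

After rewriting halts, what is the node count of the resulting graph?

Answer: 2

Steps:
initial: |V|=8 |E|=4  E = 0-p->1 1-q->1 3-q->3 6-q->6
step 1: apply R3 at {0↦2, 1↦3, 2↦0, 3↦4}  → |V|=5 |E|=3  E = 0-p->1 1-q->1 6-q->6
step 2: apply R3 at {0↦5, 1↦6, 2↦0, 3↦7}  → |V|=2 |E|=2  E = 0-p->1 1-q->1
final graph: no rule applies after step 2
NF nodes: {0:C, 1:C}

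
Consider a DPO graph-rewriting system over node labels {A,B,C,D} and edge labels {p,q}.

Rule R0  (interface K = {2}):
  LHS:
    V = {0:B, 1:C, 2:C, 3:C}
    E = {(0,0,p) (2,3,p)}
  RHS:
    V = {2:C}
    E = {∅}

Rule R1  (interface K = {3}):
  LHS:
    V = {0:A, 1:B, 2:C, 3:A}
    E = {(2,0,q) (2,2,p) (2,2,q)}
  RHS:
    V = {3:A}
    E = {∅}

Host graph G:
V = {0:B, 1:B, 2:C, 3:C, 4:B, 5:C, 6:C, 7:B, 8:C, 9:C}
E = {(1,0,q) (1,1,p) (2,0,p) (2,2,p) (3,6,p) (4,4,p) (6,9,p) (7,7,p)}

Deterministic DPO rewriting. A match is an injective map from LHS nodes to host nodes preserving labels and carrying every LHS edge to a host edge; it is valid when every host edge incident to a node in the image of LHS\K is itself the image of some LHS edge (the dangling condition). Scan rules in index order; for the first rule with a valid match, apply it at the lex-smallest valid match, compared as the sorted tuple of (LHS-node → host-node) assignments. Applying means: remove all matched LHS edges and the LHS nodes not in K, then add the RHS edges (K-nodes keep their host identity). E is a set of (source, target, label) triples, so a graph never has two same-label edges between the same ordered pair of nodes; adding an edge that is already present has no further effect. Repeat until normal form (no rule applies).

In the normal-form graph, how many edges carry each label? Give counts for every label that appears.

Answer: p:3 q:1

Steps:
[0] host  ⇒  10 nodes, 8 edges  {1-q->0 1-p->1 2-p->0 2-p->2 3-p->6 4-p->4 6-p->9 7-p->7}
[1] R0 @ {0↦4, 1↦5, 2↦6, 3↦9}  ⇒  7 nodes, 6 edges  {1-q->0 1-p->1 2-p->0 2-p->2 3-p->6 7-p->7}
[2] R0 @ {0↦7, 1↦8, 2↦3, 3↦6}  ⇒  4 nodes, 4 edges  {1-q->0 1-p->1 2-p->0 2-p->2}
normal form: no rule applies after step 2
NF edges: [(1, 0, 'q'), (1, 1, 'p'), (2, 0, 'p'), (2, 2, 'p')]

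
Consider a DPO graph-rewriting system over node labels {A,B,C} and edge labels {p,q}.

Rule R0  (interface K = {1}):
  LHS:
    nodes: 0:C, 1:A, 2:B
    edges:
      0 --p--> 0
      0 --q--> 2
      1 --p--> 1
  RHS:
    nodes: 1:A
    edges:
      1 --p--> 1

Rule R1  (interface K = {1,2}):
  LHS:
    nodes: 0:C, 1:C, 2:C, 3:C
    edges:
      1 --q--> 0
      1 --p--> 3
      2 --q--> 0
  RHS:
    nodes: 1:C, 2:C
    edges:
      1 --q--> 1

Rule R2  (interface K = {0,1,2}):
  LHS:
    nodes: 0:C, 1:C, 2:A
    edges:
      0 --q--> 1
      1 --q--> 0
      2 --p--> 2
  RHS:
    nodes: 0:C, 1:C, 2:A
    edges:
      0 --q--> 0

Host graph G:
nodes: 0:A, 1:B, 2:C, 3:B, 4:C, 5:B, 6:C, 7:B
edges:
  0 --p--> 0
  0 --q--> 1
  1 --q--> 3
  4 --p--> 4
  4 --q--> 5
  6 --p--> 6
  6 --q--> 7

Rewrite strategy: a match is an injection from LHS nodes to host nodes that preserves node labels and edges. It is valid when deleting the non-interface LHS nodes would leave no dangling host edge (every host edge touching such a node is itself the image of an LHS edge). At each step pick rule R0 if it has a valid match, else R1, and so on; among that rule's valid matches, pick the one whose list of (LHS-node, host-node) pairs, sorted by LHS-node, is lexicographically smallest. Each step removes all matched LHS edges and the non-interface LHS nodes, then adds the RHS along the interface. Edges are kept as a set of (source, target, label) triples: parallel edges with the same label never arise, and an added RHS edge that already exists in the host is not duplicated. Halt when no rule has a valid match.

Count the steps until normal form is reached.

Answer: 2

Steps:
start.  V:8 E:7  edges: 0-p->0 0-q->1 1-q->3 4-p->4 4-q->5 6-p->6 6-q->7
1. fire R0 via {0↦4, 1↦0, 2↦5}  →  V:6 E:5  edges: 0-p->0 0-q->1 1-q->3 6-p->6 6-q->7
2. fire R0 via {0↦6, 1↦0, 2↦7}  →  V:4 E:3  edges: 0-p->0 0-q->1 1-q->3
normal form: no rule applies after step 2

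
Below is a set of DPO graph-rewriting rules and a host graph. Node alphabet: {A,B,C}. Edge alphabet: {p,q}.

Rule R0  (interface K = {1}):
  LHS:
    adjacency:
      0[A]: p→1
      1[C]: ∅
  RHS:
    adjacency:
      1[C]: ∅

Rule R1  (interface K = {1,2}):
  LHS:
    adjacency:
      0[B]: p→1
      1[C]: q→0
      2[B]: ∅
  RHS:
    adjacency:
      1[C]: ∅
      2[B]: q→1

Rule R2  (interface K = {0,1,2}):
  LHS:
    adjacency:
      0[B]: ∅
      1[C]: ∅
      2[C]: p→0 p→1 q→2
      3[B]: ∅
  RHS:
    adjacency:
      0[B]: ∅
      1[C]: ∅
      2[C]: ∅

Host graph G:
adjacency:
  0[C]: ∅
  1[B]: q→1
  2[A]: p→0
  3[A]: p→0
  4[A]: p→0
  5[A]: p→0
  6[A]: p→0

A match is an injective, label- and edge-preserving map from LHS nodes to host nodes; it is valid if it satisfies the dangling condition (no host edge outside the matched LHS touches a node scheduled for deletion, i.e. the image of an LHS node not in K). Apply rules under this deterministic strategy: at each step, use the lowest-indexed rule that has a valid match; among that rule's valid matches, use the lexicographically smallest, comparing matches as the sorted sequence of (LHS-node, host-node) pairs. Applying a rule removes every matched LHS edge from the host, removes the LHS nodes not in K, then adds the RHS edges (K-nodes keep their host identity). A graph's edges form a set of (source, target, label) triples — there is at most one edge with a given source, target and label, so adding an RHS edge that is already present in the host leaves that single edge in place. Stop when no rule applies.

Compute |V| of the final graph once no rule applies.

[0] host  ⇒  7 nodes, 6 edges  {1-q->1 2-p->0 3-p->0 4-p->0 5-p->0 6-p->0}
[1] R0 @ {0↦2, 1↦0}  ⇒  6 nodes, 5 edges  {1-q->1 3-p->0 4-p->0 5-p->0 6-p->0}
[2] R0 @ {0↦3, 1↦0}  ⇒  5 nodes, 4 edges  {1-q->1 4-p->0 5-p->0 6-p->0}
[3] R0 @ {0↦4, 1↦0}  ⇒  4 nodes, 3 edges  {1-q->1 5-p->0 6-p->0}
[4] R0 @ {0↦5, 1↦0}  ⇒  3 nodes, 2 edges  {1-q->1 6-p->0}
[5] R0 @ {0↦6, 1↦0}  ⇒  2 nodes, 1 edges  {1-q->1}
halt: no rule applies after step 5
NF nodes: {0:C, 1:B}

Answer: 2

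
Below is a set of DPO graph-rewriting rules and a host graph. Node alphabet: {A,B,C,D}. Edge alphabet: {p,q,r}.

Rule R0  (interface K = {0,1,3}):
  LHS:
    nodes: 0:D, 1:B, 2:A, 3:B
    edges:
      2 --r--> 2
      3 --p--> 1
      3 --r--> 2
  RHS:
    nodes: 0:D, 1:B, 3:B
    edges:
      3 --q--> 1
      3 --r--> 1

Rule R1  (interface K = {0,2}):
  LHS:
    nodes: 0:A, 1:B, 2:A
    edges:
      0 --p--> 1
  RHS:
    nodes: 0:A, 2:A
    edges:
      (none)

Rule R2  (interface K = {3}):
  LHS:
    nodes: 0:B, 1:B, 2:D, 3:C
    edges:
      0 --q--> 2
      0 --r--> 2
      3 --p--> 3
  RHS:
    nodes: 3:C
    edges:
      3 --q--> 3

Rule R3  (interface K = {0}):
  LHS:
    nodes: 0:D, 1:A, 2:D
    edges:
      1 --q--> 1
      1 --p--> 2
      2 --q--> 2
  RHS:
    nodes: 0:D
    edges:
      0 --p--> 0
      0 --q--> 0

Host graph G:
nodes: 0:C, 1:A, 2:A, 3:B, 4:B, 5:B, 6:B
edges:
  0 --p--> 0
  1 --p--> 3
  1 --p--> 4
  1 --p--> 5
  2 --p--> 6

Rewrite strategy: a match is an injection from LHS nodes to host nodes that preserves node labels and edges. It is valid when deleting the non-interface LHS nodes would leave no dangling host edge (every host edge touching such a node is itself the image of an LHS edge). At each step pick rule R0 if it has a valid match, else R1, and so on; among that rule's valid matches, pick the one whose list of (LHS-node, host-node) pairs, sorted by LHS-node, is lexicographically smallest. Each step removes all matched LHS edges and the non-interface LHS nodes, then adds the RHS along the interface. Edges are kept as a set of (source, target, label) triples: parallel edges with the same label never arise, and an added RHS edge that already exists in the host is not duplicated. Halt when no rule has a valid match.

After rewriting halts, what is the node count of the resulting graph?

Answer: 3

Steps:
[0] host  ⇒  7 nodes, 5 edges  {0-p->0 1-p->3 1-p->4 1-p->5 2-p->6}
[1] R1 @ {0↦1, 1↦3, 2↦2}  ⇒  6 nodes, 4 edges  {0-p->0 1-p->4 1-p->5 2-p->6}
[2] R1 @ {0↦1, 1↦4, 2↦2}  ⇒  5 nodes, 3 edges  {0-p->0 1-p->5 2-p->6}
[3] R1 @ {0↦1, 1↦5, 2↦2}  ⇒  4 nodes, 2 edges  {0-p->0 2-p->6}
[4] R1 @ {0↦2, 1↦6, 2↦1}  ⇒  3 nodes, 1 edges  {0-p->0}
halt: no rule applies after step 4
NF nodes: {0:C, 1:A, 2:A}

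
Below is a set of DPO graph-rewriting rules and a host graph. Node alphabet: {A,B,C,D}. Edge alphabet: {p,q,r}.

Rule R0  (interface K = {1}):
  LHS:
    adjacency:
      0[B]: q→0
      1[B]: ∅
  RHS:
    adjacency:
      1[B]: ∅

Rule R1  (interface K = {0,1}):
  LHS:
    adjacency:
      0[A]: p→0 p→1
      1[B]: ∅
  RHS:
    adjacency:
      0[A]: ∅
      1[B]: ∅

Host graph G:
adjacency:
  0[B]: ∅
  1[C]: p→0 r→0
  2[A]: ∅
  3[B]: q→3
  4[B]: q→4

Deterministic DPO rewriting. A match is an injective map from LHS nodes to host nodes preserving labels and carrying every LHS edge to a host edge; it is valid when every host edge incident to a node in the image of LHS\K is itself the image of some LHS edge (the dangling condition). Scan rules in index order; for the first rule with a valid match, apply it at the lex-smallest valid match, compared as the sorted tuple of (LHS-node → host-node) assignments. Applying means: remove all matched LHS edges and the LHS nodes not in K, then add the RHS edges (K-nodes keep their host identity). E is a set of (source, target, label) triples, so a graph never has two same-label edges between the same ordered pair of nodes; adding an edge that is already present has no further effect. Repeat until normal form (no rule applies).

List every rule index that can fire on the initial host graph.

R0: 4 valid matches — {0↦3, 1↦0}, {0↦3, 1↦4}, {0↦4, 1↦0} (+1 more)
R1: no valid match — LHS pattern not found

Answer: [R0]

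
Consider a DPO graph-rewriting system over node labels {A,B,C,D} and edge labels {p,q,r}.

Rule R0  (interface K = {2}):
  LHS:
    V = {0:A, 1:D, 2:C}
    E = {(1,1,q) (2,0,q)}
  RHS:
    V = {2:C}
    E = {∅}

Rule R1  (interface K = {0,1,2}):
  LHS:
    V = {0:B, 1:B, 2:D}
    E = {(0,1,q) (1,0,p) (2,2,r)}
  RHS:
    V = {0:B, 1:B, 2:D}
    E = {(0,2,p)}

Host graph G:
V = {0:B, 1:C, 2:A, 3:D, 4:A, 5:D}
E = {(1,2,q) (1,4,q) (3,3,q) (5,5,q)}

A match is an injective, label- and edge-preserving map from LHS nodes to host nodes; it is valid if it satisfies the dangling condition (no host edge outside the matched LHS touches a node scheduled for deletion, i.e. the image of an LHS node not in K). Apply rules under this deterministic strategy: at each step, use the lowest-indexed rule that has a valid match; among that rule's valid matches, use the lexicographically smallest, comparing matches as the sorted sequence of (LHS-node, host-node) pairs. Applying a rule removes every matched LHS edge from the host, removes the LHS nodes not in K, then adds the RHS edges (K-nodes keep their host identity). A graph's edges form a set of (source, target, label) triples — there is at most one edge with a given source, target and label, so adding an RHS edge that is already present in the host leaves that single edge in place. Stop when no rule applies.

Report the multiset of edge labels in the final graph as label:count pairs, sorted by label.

Answer: (no edges)

Derivation:
start.  V:6 E:4  edges: 1-q->2 1-q->4 3-q->3 5-q->5
1. fire R0 via {0↦2, 1↦3, 2↦1}  →  V:4 E:2  edges: 1-q->4 5-q->5
2. fire R0 via {0↦4, 1↦5, 2↦1}  →  V:2 E:0  edges: ∅
final graph: no rule applies after step 2
NF edges: []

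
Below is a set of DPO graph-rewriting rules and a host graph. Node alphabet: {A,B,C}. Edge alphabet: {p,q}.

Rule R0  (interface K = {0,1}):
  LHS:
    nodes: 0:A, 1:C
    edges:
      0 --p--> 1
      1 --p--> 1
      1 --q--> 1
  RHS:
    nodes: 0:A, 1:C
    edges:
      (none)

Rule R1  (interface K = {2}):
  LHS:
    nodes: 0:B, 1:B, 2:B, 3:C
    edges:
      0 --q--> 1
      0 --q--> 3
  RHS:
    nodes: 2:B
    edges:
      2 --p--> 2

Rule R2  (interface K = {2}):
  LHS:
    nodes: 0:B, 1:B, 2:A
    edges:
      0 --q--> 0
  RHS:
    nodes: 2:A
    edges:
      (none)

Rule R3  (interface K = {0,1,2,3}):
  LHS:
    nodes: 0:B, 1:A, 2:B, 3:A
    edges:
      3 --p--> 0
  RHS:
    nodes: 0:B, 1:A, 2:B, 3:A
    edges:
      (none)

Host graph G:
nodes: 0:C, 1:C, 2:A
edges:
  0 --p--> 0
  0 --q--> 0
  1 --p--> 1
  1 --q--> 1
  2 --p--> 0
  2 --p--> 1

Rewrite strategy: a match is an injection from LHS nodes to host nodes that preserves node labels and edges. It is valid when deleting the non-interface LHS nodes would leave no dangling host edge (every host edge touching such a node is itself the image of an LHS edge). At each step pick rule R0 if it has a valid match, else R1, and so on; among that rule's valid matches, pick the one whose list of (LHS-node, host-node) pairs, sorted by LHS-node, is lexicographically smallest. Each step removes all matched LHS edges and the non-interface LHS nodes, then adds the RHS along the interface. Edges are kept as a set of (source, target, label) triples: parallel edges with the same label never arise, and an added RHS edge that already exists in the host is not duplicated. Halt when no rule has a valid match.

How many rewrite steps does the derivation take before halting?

Answer: 2

Steps:
initial: |V|=3 |E|=6  E = 0-p->0 0-q->0 1-p->1 1-q->1 2-p->0 2-p->1
step 1: apply R0 at {0↦2, 1↦0}  → |V|=3 |E|=3  E = 1-p->1 1-q->1 2-p->1
step 2: apply R0 at {0↦2, 1↦1}  → |V|=3 |E|=0  E = ∅
normal form: no rule applies after step 2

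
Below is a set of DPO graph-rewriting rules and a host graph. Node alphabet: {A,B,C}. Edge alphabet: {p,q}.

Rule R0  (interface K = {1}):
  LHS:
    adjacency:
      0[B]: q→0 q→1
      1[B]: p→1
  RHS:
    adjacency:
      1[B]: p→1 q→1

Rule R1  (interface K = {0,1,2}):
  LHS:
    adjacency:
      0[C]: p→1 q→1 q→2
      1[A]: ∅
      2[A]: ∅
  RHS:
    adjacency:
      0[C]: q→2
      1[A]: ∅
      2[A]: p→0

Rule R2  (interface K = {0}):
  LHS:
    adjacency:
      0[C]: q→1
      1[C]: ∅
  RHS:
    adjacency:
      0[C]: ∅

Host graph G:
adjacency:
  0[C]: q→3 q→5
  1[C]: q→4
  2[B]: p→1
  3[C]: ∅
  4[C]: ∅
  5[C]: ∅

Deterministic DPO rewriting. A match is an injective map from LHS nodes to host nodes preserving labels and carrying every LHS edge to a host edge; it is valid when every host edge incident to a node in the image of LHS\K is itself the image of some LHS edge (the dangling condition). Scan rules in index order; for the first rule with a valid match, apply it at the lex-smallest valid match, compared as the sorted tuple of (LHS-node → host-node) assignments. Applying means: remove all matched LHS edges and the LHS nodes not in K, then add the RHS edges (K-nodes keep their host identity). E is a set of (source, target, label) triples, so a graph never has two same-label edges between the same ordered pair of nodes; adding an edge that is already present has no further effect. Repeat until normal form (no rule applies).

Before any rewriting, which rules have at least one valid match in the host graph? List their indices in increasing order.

R0: no valid match — LHS pattern not found
R1: no valid match — LHS pattern not found
R2: 3 valid matches — {0↦0, 1↦3}, {0↦0, 1↦5}, {0↦1, 1↦4}

Answer: [R2]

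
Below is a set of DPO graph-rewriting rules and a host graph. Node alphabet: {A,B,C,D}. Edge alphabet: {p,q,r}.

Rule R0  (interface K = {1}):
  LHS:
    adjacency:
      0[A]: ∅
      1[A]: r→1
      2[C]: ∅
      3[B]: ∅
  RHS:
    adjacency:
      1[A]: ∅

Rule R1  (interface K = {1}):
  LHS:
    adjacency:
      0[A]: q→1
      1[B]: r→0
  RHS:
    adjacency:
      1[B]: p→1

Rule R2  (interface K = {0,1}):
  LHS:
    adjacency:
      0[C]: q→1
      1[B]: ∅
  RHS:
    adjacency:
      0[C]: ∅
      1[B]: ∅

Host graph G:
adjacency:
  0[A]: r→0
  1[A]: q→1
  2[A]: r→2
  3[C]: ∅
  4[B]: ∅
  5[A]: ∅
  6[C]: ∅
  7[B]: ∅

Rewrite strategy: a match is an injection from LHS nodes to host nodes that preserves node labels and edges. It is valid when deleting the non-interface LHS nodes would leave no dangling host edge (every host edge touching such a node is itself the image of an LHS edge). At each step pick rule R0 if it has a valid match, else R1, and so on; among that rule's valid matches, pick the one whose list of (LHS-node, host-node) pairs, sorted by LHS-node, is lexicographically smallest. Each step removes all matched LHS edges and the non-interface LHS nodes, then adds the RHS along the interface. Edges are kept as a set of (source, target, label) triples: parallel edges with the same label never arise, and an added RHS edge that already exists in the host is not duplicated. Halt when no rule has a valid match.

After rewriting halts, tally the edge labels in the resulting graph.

Answer: q:1

Rewrite trace:
initial: |V|=8 |E|=3  E = 0-r->0 1-q->1 2-r->2
step 1: apply R0 at {0↦5, 1↦0, 2↦3, 3↦4}  → |V|=5 |E|=2  E = 1-q->1 2-r->2
step 2: apply R0 at {0↦0, 1↦2, 2↦6, 3↦7}  → |V|=2 |E|=1  E = 1-q->1
halt: no rule applies after step 2
NF edges: [(1, 1, 'q')]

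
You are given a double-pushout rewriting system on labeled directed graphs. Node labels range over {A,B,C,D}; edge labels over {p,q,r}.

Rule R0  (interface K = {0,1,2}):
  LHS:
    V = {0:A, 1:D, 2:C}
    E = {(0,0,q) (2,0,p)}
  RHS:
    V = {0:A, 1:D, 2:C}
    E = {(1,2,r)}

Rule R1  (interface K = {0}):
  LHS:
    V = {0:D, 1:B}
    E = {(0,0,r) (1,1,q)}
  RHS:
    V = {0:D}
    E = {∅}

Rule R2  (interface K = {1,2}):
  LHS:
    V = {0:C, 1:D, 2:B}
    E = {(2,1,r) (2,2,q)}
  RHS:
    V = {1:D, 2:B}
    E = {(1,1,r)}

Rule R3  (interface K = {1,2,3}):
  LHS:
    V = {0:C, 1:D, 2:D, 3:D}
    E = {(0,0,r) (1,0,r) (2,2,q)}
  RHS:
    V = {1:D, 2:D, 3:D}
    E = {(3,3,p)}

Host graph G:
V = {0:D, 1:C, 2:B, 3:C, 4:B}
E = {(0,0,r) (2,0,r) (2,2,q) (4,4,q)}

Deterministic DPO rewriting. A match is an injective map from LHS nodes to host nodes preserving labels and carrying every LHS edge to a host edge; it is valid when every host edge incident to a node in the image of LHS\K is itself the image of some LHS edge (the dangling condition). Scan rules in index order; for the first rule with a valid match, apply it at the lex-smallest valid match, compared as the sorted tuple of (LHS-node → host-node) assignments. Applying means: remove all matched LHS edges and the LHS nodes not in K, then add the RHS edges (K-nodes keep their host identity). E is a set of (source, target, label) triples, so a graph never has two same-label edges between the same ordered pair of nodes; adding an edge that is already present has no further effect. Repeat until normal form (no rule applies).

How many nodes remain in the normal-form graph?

[0] host  ⇒  5 nodes, 4 edges  {0-r->0 2-r->0 2-q->2 4-q->4}
[1] R1 @ {0↦0, 1↦4}  ⇒  4 nodes, 2 edges  {2-r->0 2-q->2}
[2] R2 @ {0↦1, 1↦0, 2↦2}  ⇒  3 nodes, 1 edges  {0-r->0}
halt: no rule applies after step 2
NF nodes: {0:D, 2:B, 3:C}

Answer: 3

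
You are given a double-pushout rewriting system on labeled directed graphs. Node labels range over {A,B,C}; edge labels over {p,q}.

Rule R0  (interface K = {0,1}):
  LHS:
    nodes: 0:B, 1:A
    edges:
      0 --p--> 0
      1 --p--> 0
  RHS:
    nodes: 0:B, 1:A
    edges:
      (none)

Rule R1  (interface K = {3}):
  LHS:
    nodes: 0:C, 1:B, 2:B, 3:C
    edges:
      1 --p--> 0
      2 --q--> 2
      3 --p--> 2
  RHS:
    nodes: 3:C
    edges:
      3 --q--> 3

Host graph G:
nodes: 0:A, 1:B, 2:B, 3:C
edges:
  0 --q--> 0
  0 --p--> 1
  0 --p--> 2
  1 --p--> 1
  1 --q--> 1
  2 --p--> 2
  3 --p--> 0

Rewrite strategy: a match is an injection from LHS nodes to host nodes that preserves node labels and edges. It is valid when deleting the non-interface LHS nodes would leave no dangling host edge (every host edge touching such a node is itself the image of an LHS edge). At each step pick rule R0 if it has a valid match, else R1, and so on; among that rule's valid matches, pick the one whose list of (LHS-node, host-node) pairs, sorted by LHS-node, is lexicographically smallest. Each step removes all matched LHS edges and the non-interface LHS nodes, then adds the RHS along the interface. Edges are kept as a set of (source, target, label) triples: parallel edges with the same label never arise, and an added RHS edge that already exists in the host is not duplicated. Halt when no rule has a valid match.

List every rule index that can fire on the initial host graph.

R0: 2 valid matches — {0↦1, 1↦0}, {0↦2, 1↦0}
R1: no valid match — LHS pattern not found

Answer: [R0]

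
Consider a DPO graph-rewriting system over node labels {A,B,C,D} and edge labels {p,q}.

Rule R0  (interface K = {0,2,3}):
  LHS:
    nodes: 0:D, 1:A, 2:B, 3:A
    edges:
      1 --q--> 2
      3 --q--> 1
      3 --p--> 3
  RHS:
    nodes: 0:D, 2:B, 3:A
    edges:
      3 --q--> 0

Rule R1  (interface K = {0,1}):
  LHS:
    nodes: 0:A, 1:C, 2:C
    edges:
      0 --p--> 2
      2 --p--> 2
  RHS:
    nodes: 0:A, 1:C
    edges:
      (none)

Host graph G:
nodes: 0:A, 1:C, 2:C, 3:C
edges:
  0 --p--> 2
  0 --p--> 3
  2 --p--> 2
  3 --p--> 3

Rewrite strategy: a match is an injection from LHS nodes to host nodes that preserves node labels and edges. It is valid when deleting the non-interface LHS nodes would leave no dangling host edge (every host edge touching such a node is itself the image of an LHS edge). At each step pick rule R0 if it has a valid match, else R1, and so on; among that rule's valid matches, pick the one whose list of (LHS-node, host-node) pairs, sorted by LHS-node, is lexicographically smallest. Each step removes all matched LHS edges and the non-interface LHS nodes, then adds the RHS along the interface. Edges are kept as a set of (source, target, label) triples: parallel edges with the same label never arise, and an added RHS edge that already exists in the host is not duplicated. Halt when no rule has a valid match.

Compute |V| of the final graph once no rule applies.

Answer: 2

Steps:
initial: |V|=4 |E|=4  E = 0-p->2 0-p->3 2-p->2 3-p->3
step 1: apply R1 at {0↦0, 1↦1, 2↦2}  → |V|=3 |E|=2  E = 0-p->3 3-p->3
step 2: apply R1 at {0↦0, 1↦1, 2↦3}  → |V|=2 |E|=0  E = ∅
final graph: no rule applies after step 2
NF nodes: {0:A, 1:C}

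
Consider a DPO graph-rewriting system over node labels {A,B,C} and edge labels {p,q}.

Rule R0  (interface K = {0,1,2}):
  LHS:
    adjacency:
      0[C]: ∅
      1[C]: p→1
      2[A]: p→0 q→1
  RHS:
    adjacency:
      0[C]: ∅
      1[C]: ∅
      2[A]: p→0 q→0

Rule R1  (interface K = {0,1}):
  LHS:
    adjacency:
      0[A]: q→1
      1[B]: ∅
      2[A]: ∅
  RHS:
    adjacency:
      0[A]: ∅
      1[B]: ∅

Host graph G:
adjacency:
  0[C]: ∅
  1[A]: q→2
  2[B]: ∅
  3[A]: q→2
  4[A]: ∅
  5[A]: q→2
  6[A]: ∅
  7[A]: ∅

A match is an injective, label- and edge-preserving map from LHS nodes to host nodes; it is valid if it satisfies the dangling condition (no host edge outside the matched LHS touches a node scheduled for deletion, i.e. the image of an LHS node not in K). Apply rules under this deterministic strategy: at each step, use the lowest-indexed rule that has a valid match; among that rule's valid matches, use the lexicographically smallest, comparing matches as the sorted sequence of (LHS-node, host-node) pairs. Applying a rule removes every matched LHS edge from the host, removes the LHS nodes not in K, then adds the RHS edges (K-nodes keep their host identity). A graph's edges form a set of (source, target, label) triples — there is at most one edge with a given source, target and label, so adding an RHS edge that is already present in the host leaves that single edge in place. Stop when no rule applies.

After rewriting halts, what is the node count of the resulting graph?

Answer: 5

Steps:
start.  V:8 E:3  edges: 1-q->2 3-q->2 5-q->2
1. fire R1 via {0↦1, 1↦2, 2↦4}  →  V:7 E:2  edges: 3-q->2 5-q->2
2. fire R1 via {0↦3, 1↦2, 2↦1}  →  V:6 E:1  edges: 5-q->2
3. fire R1 via {0↦5, 1↦2, 2↦3}  →  V:5 E:0  edges: ∅
halt: no rule applies after step 3
NF nodes: {0:C, 2:B, 5:A, 6:A, 7:A}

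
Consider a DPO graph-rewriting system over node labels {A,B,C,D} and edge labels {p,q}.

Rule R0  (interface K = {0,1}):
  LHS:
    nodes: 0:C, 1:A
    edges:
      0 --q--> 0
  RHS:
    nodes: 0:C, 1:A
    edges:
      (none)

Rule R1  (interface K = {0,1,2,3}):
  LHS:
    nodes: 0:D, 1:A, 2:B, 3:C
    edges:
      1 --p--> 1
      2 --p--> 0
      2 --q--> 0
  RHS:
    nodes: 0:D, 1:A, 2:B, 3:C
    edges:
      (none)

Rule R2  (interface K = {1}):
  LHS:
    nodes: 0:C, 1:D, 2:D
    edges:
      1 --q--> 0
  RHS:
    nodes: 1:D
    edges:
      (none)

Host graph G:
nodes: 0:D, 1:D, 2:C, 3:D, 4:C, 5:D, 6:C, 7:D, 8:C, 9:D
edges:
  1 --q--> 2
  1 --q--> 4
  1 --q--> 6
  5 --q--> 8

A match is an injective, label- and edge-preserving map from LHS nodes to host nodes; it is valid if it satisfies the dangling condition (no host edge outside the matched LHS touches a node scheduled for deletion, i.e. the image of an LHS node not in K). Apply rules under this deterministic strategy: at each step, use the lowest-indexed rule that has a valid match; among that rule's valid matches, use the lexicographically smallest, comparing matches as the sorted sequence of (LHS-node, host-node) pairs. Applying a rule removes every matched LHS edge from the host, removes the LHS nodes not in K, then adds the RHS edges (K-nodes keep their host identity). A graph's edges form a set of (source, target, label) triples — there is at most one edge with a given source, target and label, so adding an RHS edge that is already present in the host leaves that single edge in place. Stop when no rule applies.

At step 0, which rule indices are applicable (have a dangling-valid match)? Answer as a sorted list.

R0: no valid match — LHS pattern not found
R1: no valid match — LHS pattern not found
R2: 16 valid matches — {0↦2, 1↦1, 2↦0}, {0↦2, 1↦1, 2↦3}, {0↦2, 1↦1, 2↦7} (+13 more)

Answer: [R2]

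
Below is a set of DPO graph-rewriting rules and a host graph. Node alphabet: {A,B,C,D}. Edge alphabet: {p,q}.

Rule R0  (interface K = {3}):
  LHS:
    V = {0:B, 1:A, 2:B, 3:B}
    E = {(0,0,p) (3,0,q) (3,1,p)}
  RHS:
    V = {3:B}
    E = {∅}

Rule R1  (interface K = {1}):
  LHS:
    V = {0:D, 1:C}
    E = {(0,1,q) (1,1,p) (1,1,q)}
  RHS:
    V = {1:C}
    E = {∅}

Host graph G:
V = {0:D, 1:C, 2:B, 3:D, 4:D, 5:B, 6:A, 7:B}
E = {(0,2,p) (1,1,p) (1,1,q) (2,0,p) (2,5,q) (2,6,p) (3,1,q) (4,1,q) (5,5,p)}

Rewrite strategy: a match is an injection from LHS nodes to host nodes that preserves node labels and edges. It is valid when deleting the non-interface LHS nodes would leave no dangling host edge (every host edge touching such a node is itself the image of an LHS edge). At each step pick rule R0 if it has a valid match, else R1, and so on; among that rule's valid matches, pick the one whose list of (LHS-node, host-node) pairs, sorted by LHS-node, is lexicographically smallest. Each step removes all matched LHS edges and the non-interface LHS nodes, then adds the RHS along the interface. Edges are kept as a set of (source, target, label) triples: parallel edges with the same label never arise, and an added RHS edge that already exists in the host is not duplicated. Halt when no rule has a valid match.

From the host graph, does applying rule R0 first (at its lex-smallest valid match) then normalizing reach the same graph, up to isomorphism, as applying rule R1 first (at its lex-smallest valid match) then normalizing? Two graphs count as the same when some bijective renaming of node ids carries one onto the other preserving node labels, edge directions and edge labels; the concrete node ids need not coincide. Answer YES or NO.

branch R0-first: apply at {0↦5, 1↦6, 2↦7, 3↦2} → |E|=6, then 1 more step(s) → NF |V|=4 |E|=3 V={0:D, 1:C, 2:B, 4:D} E=0-p->2 2-p->0 4-q->1
branch R1-first: apply at {0↦3, 1↦1} → |E|=6, then 1 more step(s) → NF |V|=4 |E|=3 V={0:D, 1:C, 2:B, 4:D} E=0-p->2 2-p->0 4-q->1
graphs isomorphic (equal up to label-preserving node renaming)

Answer: YES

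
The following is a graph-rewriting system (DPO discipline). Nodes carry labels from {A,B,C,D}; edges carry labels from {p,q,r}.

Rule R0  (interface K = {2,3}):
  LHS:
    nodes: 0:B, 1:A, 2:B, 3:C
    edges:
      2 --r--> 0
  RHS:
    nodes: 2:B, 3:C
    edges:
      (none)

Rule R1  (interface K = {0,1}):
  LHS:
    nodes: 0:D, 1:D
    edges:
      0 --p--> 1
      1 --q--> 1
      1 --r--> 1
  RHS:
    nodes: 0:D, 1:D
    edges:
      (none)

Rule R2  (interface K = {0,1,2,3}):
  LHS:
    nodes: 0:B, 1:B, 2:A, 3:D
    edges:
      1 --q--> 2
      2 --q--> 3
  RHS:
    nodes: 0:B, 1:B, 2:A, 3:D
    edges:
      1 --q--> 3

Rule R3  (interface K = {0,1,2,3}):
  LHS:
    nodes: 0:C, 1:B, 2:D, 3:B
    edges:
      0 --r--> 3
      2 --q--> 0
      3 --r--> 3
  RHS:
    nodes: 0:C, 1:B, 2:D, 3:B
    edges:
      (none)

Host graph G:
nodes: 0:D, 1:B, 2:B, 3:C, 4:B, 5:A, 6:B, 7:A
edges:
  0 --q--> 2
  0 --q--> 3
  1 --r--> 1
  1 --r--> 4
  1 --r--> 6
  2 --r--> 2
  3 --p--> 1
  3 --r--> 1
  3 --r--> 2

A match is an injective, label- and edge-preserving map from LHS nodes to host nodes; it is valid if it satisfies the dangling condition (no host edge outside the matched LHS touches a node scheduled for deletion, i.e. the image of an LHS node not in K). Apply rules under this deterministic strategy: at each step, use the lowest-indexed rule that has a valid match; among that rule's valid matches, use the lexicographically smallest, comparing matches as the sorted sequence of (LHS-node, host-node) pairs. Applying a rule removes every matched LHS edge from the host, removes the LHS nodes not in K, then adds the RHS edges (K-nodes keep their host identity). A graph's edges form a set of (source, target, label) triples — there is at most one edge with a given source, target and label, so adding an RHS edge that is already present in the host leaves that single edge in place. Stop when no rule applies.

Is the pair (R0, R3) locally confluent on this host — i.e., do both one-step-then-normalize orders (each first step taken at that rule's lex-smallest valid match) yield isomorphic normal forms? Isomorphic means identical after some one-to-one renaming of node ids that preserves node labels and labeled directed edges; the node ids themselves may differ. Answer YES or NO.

Answer: YES

Derivation:
branch R0-first: apply at {0↦4, 1↦5, 2↦1, 3↦3} → |E|=8, then 2 more step(s) → NF |V|=4 |E|=4 V={0:D, 1:B, 2:B, 3:C} E=0-q->2 1-r->1 3-p->1 3-r->1
branch R3-first: apply at {0↦3, 1↦1, 2↦0, 3↦2} → |E|=6, then 2 more step(s) → NF |V|=4 |E|=4 V={0:D, 1:B, 2:B, 3:C} E=0-q->2 1-r->1 3-p->1 3-r->1
graphs isomorphic (equal up to label-preserving node renaming)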